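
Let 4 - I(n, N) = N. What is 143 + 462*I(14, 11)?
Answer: -3091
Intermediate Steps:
I(n, N) = 4 - N
143 + 462*I(14, 11) = 143 + 462*(4 - 1*11) = 143 + 462*(4 - 11) = 143 + 462*(-7) = 143 - 3234 = -3091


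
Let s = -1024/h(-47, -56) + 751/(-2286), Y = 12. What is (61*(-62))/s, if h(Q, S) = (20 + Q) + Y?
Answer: -43228260/776533 ≈ -55.668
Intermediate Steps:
h(Q, S) = 32 + Q (h(Q, S) = (20 + Q) + 12 = 32 + Q)
s = 776533/11430 (s = -1024/(32 - 47) + 751/(-2286) = -1024/(-15) + 751*(-1/2286) = -1024*(-1/15) - 751/2286 = 1024/15 - 751/2286 = 776533/11430 ≈ 67.938)
(61*(-62))/s = (61*(-62))/(776533/11430) = -3782*11430/776533 = -43228260/776533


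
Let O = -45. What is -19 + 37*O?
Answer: -1684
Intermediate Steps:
-19 + 37*O = -19 + 37*(-45) = -19 - 1665 = -1684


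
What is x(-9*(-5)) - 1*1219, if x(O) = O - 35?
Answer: -1209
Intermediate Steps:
x(O) = -35 + O
x(-9*(-5)) - 1*1219 = (-35 - 9*(-5)) - 1*1219 = (-35 + 45) - 1219 = 10 - 1219 = -1209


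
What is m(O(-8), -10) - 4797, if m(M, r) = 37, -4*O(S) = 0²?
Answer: -4760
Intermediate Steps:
O(S) = 0 (O(S) = -¼*0² = -¼*0 = 0)
m(O(-8), -10) - 4797 = 37 - 4797 = -4760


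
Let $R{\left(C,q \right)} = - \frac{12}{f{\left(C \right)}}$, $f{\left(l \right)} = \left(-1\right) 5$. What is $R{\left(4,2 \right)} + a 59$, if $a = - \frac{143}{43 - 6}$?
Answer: $- \frac{41741}{185} \approx -225.63$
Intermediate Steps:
$f{\left(l \right)} = -5$
$R{\left(C,q \right)} = \frac{12}{5}$ ($R{\left(C,q \right)} = - \frac{12}{-5} = \left(-12\right) \left(- \frac{1}{5}\right) = \frac{12}{5}$)
$a = - \frac{143}{37} \approx -3.8649$
$R{\left(4,2 \right)} + a 59 = \frac{12}{5} - \frac{8437}{37} = - \frac{41741}{185}$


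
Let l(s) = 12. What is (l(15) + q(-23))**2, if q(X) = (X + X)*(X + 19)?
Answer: 38416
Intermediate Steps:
q(X) = 2*X*(19 + X) (q(X) = (2*X)*(19 + X) = 2*X*(19 + X))
(l(15) + q(-23))**2 = (12 + 2*(-23)*(19 - 23))**2 = (12 + 2*(-23)*(-4))**2 = (12 + 184)**2 = 196**2 = 38416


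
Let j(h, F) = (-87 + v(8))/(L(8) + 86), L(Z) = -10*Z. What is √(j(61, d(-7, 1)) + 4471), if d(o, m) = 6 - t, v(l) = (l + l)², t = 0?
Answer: √161970/6 ≈ 67.076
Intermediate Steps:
v(l) = 4*l² (v(l) = (2*l)² = 4*l²)
d(o, m) = 6 (d(o, m) = 6 - 1*0 = 6 + 0 = 6)
j(h, F) = 169/6 (j(h, F) = (-87 + 4*8²)/(-10*8 + 86) = (-87 + 4*64)/(-80 + 86) = (-87 + 256)/6 = 169*(⅙) = 169/6)
√(j(61, d(-7, 1)) + 4471) = √(169/6 + 4471) = √(26995/6) = √161970/6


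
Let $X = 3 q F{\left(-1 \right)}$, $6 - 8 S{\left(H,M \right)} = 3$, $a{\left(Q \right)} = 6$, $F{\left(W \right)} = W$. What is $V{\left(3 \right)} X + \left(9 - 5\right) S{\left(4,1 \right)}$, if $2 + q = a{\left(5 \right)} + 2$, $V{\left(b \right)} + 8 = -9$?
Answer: $\frac{615}{2} \approx 307.5$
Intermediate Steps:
$S{\left(H,M \right)} = \frac{3}{8}$ ($S{\left(H,M \right)} = \frac{3}{4} - \frac{3}{8} = \frac{3}{8}$)
$V{\left(b \right)} = -17$ ($V{\left(b \right)} = -8 - 9 = -17$)
$q = 6$ ($q = -2 + \left(6 + 2\right) = -2 + 8 = 6$)
$X = -18$ ($X = 3 \cdot 6 \left(-1\right) = 18 \left(-1\right) = -18$)
$V{\left(3 \right)} X + \left(9 - 5\right) S{\left(4,1 \right)} = \left(-17\right) \left(-18\right) + \left(9 - 5\right) \frac{3}{8} = 306 + \left(9 - 5\right) \frac{3}{8} = 306 + 4 \cdot \frac{3}{8} = 306 + \frac{3}{2} = \frac{615}{2}$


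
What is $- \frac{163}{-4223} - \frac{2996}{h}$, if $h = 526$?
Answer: $- \frac{6283185}{1110649} \approx -5.6572$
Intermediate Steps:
$- \frac{163}{-4223} - \frac{2996}{h} = - \frac{163}{-4223} - \frac{2996}{526} = \left(-163\right) \left(- \frac{1}{4223}\right) - \frac{1498}{263} = \frac{163}{4223} - \frac{1498}{263} = - \frac{6283185}{1110649}$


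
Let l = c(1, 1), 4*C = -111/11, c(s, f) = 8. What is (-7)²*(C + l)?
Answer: 11809/44 ≈ 268.39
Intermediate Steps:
C = -111/44 (C = (-111/11)/4 = (-111*1/11)/4 = (¼)*(-111/11) = -111/44 ≈ -2.5227)
l = 8
(-7)²*(C + l) = (-7)²*(-111/44 + 8) = 49*(241/44) = 11809/44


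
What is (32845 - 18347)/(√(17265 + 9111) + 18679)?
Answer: 270808142/348878665 - 28996*√6594/348878665 ≈ 0.76948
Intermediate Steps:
(32845 - 18347)/(√(17265 + 9111) + 18679) = 14498/(√26376 + 18679) = 14498/(2*√6594 + 18679) = 14498/(18679 + 2*√6594)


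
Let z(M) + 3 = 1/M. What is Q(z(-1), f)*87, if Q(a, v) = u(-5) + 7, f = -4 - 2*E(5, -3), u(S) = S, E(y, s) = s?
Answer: 174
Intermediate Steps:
z(M) = -3 + 1/M
f = 2 (f = -4 - 2*(-3) = -4 + 6 = 2)
Q(a, v) = 2 (Q(a, v) = -5 + 7 = 2)
Q(z(-1), f)*87 = 2*87 = 174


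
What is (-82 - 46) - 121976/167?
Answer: -143352/167 ≈ -858.40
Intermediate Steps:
(-82 - 46) - 121976/167 = -128 - 121976/167 = -143352/167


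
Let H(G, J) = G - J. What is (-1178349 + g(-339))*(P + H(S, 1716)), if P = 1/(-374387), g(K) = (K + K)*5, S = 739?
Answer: 33250144818300/28799 ≈ 1.1546e+9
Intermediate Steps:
g(K) = 10*K (g(K) = (2*K)*5 = 10*K)
P = -1/374387 ≈ -2.6710e-6
(-1178349 + g(-339))*(P + H(S, 1716)) = (-1178349 + 10*(-339))*(-1/374387 + (739 - 1*1716)) = (-1178349 - 3390)*(-1/374387 + (739 - 1716)) = -1181739*(-1/374387 - 977) = -1181739*(-365776100/374387) = 33250144818300/28799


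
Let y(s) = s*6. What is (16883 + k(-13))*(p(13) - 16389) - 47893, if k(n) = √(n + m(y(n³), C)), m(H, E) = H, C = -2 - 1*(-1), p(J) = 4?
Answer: -276675848 - 16385*I*√13195 ≈ -2.7668e+8 - 1.8821e+6*I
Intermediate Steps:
y(s) = 6*s
C = -1 (C = -2 + 1 = -1)
k(n) = √(n + 6*n³)
(16883 + k(-13))*(p(13) - 16389) - 47893 = (16883 + √(-13 + 6*(-13)³))*(4 - 16389) - 47893 = (16883 + √(-13 + 6*(-2197)))*(-16385) - 47893 = (16883 + √(-13 - 13182))*(-16385) - 47893 = (16883 + √(-13195))*(-16385) - 47893 = (16883 + I*√13195)*(-16385) - 47893 = (-276627955 - 16385*I*√13195) - 47893 = -276675848 - 16385*I*√13195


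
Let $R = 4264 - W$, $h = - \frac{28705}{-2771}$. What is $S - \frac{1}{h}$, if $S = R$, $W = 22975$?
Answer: $- \frac{537102026}{28705} \approx -18711.0$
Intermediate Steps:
$h = \frac{28705}{2771}$ ($h = \left(-28705\right) \left(- \frac{1}{2771}\right) = \frac{28705}{2771} \approx 10.359$)
$R = -18711$ ($R = 4264 - 22975 = -18711$)
$S = -18711$
$S - \frac{1}{h} = -18711 - \frac{1}{\frac{28705}{2771}} = -18711 - \frac{2771}{28705} = - \frac{537102026}{28705}$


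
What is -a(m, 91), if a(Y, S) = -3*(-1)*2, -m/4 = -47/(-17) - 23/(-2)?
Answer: -6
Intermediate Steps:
m = -970/17 (m = -4*(-47/(-17) - 23/(-2)) = -4*(-47*(-1/17) - 23*(-½)) = -4*(47/17 + 23/2) = -4*485/34 = -970/17 ≈ -57.059)
a(Y, S) = 6 (a(Y, S) = 3*2 = 6)
-a(m, 91) = -1*6 = -6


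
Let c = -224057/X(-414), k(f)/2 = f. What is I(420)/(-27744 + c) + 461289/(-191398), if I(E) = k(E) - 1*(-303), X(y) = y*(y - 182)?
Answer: -3211913234637393/1310289576321014 ≈ -2.4513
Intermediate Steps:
X(y) = y*(-182 + y)
k(f) = 2*f
I(E) = 303 + 2*E (I(E) = 2*E - 1*(-303) = 2*E + 303 = 303 + 2*E)
c = -224057/246744 (c = -224057*(-1/(414*(-182 - 414))) = -224057/((-414*(-596))) = -224057/246744 ≈ -0.90805)
I(420)/(-27744 + c) + 461289/(-191398) = (303 + 2*420)/(-27744 - 224057/246744) + 461289/(-191398) = (303 + 840)/(-6845889593/246744) + 461289*(-1/191398) = 1143*(-246744/6845889593) - 461289/191398 = -282028392/6845889593 - 461289/191398 = -3211913234637393/1310289576321014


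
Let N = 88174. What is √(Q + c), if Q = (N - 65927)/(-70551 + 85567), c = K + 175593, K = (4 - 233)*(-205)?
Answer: √12544564817670/7508 ≈ 471.74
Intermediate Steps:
K = 46945 (K = -229*(-205) = 46945)
c = 222538 (c = 46945 + 175593 = 222538)
Q = 22247/15016 (Q = (88174 - 65927)/(-70551 + 85567) = 22247/15016 ≈ 1.4816)
√(Q + c) = √(22247/15016 + 222538) = √(3341652855/15016) = √12544564817670/7508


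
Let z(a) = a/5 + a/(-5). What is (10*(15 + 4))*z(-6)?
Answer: 0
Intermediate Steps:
z(a) = 0 (z(a) = a*(⅕) + a*(-⅕) = a/5 - a/5 = 0)
(10*(15 + 4))*z(-6) = (10*(15 + 4))*0 = (10*19)*0 = 190*0 = 0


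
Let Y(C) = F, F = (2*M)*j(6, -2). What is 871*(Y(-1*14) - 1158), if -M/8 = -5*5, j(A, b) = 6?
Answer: 1081782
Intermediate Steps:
M = 200 (M = -(-40)*5 = -8*(-25) = 200)
F = 2400 (F = (2*200)*6 = 400*6 = 2400)
Y(C) = 2400
871*(Y(-1*14) - 1158) = 871*(2400 - 1158) = 871*1242 = 1081782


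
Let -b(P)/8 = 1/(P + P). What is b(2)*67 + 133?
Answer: -1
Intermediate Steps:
b(P) = -4/P (b(P) = -8/(P + P) = -8*1/(2*P) = -4/P)
b(2)*67 + 133 = -4/2*67 + 133 = -4*1/2*67 + 133 = -2*67 + 133 = -134 + 133 = -1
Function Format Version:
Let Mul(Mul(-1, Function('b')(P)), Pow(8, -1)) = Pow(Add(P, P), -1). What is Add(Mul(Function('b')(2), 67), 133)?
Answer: -1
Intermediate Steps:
Function('b')(P) = Mul(-4, Pow(P, -1)) (Function('b')(P) = Mul(-8, Pow(Add(P, P), -1)) = Mul(-8, Pow(Mul(2, P), -1)) = Mul(-8, Mul(Rational(1, 2), Pow(P, -1))) = Mul(-4, Pow(P, -1)))
Add(Mul(Function('b')(2), 67), 133) = Add(Mul(Mul(-4, Pow(2, -1)), 67), 133) = Add(Mul(Mul(-4, Rational(1, 2)), 67), 133) = Add(Mul(-2, 67), 133) = Add(-134, 133) = -1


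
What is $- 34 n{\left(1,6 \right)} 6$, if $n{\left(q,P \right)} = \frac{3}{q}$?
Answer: $-612$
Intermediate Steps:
$- 34 n{\left(1,6 \right)} 6 = - 34 \cdot \frac{3}{1} \cdot 6 = - 34 \cdot 3 \cdot 1 \cdot 6 = \left(-34\right) 3 \cdot 6 = \left(-102\right) 6 = -612$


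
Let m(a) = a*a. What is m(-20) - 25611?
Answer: -25211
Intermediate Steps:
m(a) = a²
m(-20) - 25611 = (-20)² - 25611 = 400 - 25611 = -25211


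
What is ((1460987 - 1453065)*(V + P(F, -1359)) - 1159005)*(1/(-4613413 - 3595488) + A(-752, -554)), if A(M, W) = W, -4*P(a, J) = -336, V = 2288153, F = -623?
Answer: -82433332354038527895/8208901 ≈ -1.0042e+13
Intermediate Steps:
P(a, J) = 84 (P(a, J) = -¼*(-336) = 84)
((1460987 - 1453065)*(V + P(F, -1359)) - 1159005)*(1/(-4613413 - 3595488) + A(-752, -554)) = ((1460987 - 1453065)*(2288153 + 84) - 1159005)*(1/(-4613413 - 3595488) - 554) = (7922*2288237 - 1159005)*(1/(-8208901) - 554) = (18127413514 - 1159005)*(-1/8208901 - 554) = 18126254509*(-4547731155/8208901) = -82433332354038527895/8208901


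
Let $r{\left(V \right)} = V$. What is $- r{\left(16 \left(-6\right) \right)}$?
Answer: $96$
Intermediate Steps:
$- r{\left(16 \left(-6\right) \right)} = - 16 \left(-6\right) = \left(-1\right) \left(-96\right) = 96$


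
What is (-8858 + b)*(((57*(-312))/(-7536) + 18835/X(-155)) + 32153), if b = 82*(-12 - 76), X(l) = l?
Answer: -2506076725095/4867 ≈ -5.1491e+8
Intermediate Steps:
b = -7216 (b = 82*(-88) = -7216)
(-8858 + b)*(((57*(-312))/(-7536) + 18835/X(-155)) + 32153) = (-8858 - 7216)*(((57*(-312))/(-7536) + 18835/(-155)) + 32153) = -16074*((-17784*(-1/7536) + 18835*(-1/155)) + 32153) = -16074*((741/314 - 3767/31) + 32153) = -16074*(-1159867/9734 + 32153) = -16074*311817435/9734 = -2506076725095/4867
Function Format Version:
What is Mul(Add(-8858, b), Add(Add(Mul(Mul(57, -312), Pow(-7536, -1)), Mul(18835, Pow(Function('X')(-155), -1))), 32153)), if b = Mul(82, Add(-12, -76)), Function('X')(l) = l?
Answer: Rational(-2506076725095, 4867) ≈ -5.1491e+8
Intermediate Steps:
b = -7216 (b = Mul(82, -88) = -7216)
Mul(Add(-8858, b), Add(Add(Mul(Mul(57, -312), Pow(-7536, -1)), Mul(18835, Pow(Function('X')(-155), -1))), 32153)) = Mul(Add(-8858, -7216), Add(Add(Mul(Mul(57, -312), Pow(-7536, -1)), Mul(18835, Pow(-155, -1))), 32153)) = Mul(-16074, Add(Add(Mul(-17784, Rational(-1, 7536)), Mul(18835, Rational(-1, 155))), 32153)) = Mul(-16074, Add(Add(Rational(741, 314), Rational(-3767, 31)), 32153)) = Mul(-16074, Add(Rational(-1159867, 9734), 32153)) = Mul(-16074, Rational(311817435, 9734)) = Rational(-2506076725095, 4867)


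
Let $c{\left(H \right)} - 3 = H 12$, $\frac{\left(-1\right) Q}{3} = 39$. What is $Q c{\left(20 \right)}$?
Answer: $-28431$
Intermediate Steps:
$Q = -117$ ($Q = \left(-3\right) 39 = -117$)
$c{\left(H \right)} = 3 + 12 H$ ($c{\left(H \right)} = 3 + H 12 = 3 + 12 H$)
$Q c{\left(20 \right)} = - 117 \left(3 + 12 \cdot 20\right) = - 117 \left(3 + 240\right) = \left(-117\right) 243 = -28431$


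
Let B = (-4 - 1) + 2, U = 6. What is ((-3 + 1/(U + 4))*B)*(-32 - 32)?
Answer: -2784/5 ≈ -556.80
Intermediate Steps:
B = -3 (B = -5 + 2 = -3)
((-3 + 1/(U + 4))*B)*(-32 - 32) = ((-3 + 1/(6 + 4))*(-3))*(-32 - 32) = ((-3 + 1/10)*(-3))*(-64) = ((-3 + ⅒)*(-3))*(-64) = -29/10*(-3)*(-64) = (87/10)*(-64) = -2784/5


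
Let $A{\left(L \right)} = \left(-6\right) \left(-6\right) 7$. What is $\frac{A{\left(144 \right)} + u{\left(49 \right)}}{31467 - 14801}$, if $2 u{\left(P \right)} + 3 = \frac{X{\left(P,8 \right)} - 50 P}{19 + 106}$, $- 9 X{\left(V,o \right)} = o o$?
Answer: $\frac{541511}{37498500} \approx 0.014441$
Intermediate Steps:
$X{\left(V,o \right)} = - \frac{o^{2}}{9}$ ($X{\left(V,o \right)} = - \frac{o o}{9} = - \frac{o^{2}}{9}$)
$u{\left(P \right)} = - \frac{3439}{2250} - \frac{P}{5}$ ($u{\left(P \right)} = - \frac{3}{2} + \frac{\left(- \frac{8^{2}}{9} - 50 P\right) \frac{1}{19 + 106}}{2} = - \frac{3}{2} + \frac{\left(\left(- \frac{1}{9}\right) 64 - 50 P\right) \frac{1}{125}}{2} = - \frac{3}{2} + \frac{\left(- \frac{64}{9} - 50 P\right) \frac{1}{125}}{2} = - \frac{3}{2} + \frac{- \frac{64}{1125} - \frac{2 P}{5}}{2} = - \frac{3}{2} - \left(\frac{32}{1125} + \frac{P}{5}\right) = - \frac{3439}{2250} - \frac{P}{5}$)
$A{\left(L \right)} = 252$ ($A{\left(L \right)} = 36 \cdot 7 = 252$)
$\frac{A{\left(144 \right)} + u{\left(49 \right)}}{31467 - 14801} = \frac{252 - \frac{25489}{2250}}{31467 - 14801} = \frac{252 - \frac{25489}{2250}}{16666} = \left(252 - \frac{25489}{2250}\right) \frac{1}{16666} = \frac{541511}{2250} \cdot \frac{1}{16666} = \frac{541511}{37498500}$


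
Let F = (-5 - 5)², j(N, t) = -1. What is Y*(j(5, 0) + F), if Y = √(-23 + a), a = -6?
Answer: 99*I*√29 ≈ 533.13*I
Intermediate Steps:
Y = I*√29 (Y = √(-23 - 6) = √(-29) = I*√29 ≈ 5.3852*I)
F = 100 (F = (-10)² = 100)
Y*(j(5, 0) + F) = (I*√29)*(-1 + 100) = (I*√29)*99 = 99*I*√29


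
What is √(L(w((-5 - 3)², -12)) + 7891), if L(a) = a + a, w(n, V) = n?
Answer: 27*√11 ≈ 89.549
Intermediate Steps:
L(a) = 2*a
√(L(w((-5 - 3)², -12)) + 7891) = √(2*(-5 - 3)² + 7891) = √(2*(-8)² + 7891) = √(2*64 + 7891) = √(128 + 7891) = √8019 = 27*√11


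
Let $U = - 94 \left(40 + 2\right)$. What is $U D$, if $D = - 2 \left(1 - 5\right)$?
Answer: $-31584$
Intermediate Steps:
$U = -3948$ ($U = \left(-94\right) 42 = -3948$)
$D = 8$ ($D = \left(-2\right) \left(-4\right) = 8$)
$U D = \left(-3948\right) 8 = -31584$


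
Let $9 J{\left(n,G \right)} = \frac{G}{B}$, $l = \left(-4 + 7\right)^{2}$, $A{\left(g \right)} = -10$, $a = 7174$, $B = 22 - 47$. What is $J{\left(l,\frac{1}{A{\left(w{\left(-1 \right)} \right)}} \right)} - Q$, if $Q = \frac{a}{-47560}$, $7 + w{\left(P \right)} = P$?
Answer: $\frac{809453}{5350500} \approx 0.15129$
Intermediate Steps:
$B = -25$
$w{\left(P \right)} = -7 + P$
$l = 9$ ($l = 3^{2} = 9$)
$J{\left(n,G \right)} = - \frac{G}{225}$ ($J{\left(n,G \right)} = \frac{G \frac{1}{-25}}{9} = \frac{G \left(- \frac{1}{25}\right)}{9} = \frac{\left(- \frac{1}{25}\right) G}{9} = - \frac{G}{225}$)
$Q = - \frac{3587}{23780}$ ($Q = \frac{7174}{-47560} = 7174 \left(- \frac{1}{47560}\right) = - \frac{3587}{23780} \approx -0.15084$)
$J{\left(l,\frac{1}{A{\left(w{\left(-1 \right)} \right)}} \right)} - Q = - \frac{1}{225 \left(-10\right)} - - \frac{3587}{23780} = \left(- \frac{1}{225}\right) \left(- \frac{1}{10}\right) + \frac{3587}{23780} = \frac{1}{2250} + \frac{3587}{23780} = \frac{809453}{5350500}$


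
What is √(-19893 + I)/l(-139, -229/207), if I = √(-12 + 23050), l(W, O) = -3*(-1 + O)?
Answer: 69*√(-19893 + √23038)/436 ≈ 22.236*I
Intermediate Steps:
l(W, O) = 3 - 3*O
I = √23038 ≈ 151.78
√(-19893 + I)/l(-139, -229/207) = √(-19893 + √23038)/(3 - (-687)/207) = √(-19893 + √23038)/(3 - 3*(-229/207)) = √(-19893 + √23038)/(3 + 229/69) = √(-19893 + √23038)/(436/69) = √(-19893 + √23038)*(69/436) = 69*√(-19893 + √23038)/436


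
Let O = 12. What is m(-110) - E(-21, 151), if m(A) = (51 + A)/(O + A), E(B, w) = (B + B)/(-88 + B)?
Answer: 2315/10682 ≈ 0.21672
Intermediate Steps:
E(B, w) = 2*B/(-88 + B) (E(B, w) = (2*B)/(-88 + B) = 2*B/(-88 + B))
m(A) = (51 + A)/(12 + A)
m(-110) - E(-21, 151) = (51 - 110)/(12 - 110) - 2*(-21)/(-88 - 21) = -59/(-98) - 2*(-21)/(-109) = -1/98*(-59) - 2*(-21)*(-1)/109 = 59/98 - 1*42/109 = 59/98 - 42/109 = 2315/10682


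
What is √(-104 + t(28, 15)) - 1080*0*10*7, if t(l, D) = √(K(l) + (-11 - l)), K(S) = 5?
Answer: √(-104 + I*√34) ≈ 0.28577 + 10.202*I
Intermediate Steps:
t(l, D) = √(-6 - l) (t(l, D) = √(5 + (-11 - l)) = √(-6 - l))
√(-104 + t(28, 15)) - 1080*0*10*7 = √(-104 + √(-6 - 1*28)) - 1080*0*10*7 = √(-104 + √(-6 - 28)) - 0*7 = √(-104 + √(-34)) - 1080*0 = √(-104 + I*√34) + 0 = √(-104 + I*√34)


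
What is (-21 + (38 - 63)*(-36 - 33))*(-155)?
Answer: -264120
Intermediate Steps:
(-21 + (38 - 63)*(-36 - 33))*(-155) = (-21 - 25*(-69))*(-155) = (-21 + 1725)*(-155) = 1704*(-155) = -264120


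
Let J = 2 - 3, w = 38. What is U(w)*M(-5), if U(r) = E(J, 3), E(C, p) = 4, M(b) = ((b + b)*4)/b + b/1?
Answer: 12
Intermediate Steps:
J = -1
M(b) = 8 + b (M(b) = ((2*b)*4)/b + b*1 = (8*b)/b + b = 8 + b)
U(r) = 4
U(w)*M(-5) = 4*(8 - 5) = 4*3 = 12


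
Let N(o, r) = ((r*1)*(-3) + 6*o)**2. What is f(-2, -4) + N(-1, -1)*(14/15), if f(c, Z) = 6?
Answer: 72/5 ≈ 14.400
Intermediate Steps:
N(o, r) = (-3*r + 6*o)**2 (N(o, r) = (r*(-3) + 6*o)**2 = (-3*r + 6*o)**2)
f(-2, -4) + N(-1, -1)*(14/15) = 6 + (9*(-1*(-1) + 2*(-1))**2)*(14/15) = 6 + (9*(1 - 2)**2)*(14*(1/15)) = 6 + (9*(-1)**2)*(14/15) = 6 + (9*1)*(14/15) = 6 + 9*(14/15) = 6 + 42/5 = 72/5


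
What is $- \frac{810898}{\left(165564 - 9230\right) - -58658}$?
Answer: $- \frac{405449}{107496} \approx -3.7718$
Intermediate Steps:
$- \frac{810898}{\left(165564 - 9230\right) - -58658} = - \frac{810898}{156334 + 58658} = - \frac{810898}{214992} = \left(-810898\right) \frac{1}{214992} = - \frac{405449}{107496}$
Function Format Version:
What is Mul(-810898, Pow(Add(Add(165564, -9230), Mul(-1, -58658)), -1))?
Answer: Rational(-405449, 107496) ≈ -3.7718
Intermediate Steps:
Mul(-810898, Pow(Add(Add(165564, -9230), Mul(-1, -58658)), -1)) = Mul(-810898, Pow(Add(156334, 58658), -1)) = Mul(-810898, Pow(214992, -1)) = Mul(-810898, Rational(1, 214992)) = Rational(-405449, 107496)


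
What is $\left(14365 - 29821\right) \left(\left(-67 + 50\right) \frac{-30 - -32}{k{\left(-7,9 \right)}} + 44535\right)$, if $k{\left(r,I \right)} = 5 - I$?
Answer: $-688464336$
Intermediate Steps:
$\left(14365 - 29821\right) \left(\left(-67 + 50\right) \frac{-30 - -32}{k{\left(-7,9 \right)}} + 44535\right) = \left(14365 - 29821\right) \left(\left(-67 + 50\right) \frac{-30 - -32}{5 - 9} + 44535\right) = - 15456 \left(- 17 \frac{-30 + 32}{5 - 9} + 44535\right) = - 15456 \left(- 17 \frac{2}{-4} + 44535\right) = - 15456 \left(- 17 \cdot 2 \left(- \frac{1}{4}\right) + 44535\right) = - 15456 \left(\left(-17\right) \left(- \frac{1}{2}\right) + 44535\right) = - 15456 \left(\frac{17}{2} + 44535\right) = \left(-15456\right) \frac{89087}{2} = -688464336$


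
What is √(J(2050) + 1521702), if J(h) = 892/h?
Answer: 2*√15987386209/205 ≈ 1233.6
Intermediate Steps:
√(J(2050) + 1521702) = √(892/2050 + 1521702) = √(892*(1/2050) + 1521702) = √(446/1025 + 1521702) = √(1559744996/1025) = 2*√15987386209/205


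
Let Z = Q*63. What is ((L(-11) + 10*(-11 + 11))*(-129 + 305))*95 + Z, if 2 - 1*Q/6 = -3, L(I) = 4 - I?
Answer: 252690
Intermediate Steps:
Q = 30 (Q = 12 - 6*(-3) = 12 + 18 = 30)
Z = 1890 (Z = 30*63 = 1890)
((L(-11) + 10*(-11 + 11))*(-129 + 305))*95 + Z = (((4 - 1*(-11)) + 10*(-11 + 11))*(-129 + 305))*95 + 1890 = (((4 + 11) + 10*0)*176)*95 + 1890 = ((15 + 0)*176)*95 + 1890 = (15*176)*95 + 1890 = 2640*95 + 1890 = 250800 + 1890 = 252690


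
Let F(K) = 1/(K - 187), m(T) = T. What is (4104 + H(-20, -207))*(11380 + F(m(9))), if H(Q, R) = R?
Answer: 7893915183/178 ≈ 4.4348e+7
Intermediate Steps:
F(K) = 1/(-187 + K)
(4104 + H(-20, -207))*(11380 + F(m(9))) = (4104 - 207)*(11380 + 1/(-187 + 9)) = 3897*(11380 + 1/(-178)) = 3897*(11380 - 1/178) = 3897*(2025639/178) = 7893915183/178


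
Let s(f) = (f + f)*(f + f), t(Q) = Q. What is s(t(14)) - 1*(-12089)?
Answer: 12873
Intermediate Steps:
s(f) = 4*f² (s(f) = (2*f)*(2*f) = 4*f²)
s(t(14)) - 1*(-12089) = 4*14² - 1*(-12089) = 4*196 + 12089 = 784 + 12089 = 12873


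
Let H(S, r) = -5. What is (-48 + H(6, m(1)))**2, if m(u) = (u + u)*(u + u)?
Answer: 2809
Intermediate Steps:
m(u) = 4*u**2 (m(u) = (2*u)*(2*u) = 4*u**2)
(-48 + H(6, m(1)))**2 = (-48 - 5)**2 = (-53)**2 = 2809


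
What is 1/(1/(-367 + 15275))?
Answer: 14908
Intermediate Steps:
1/(1/(-367 + 15275)) = 1/(1/14908) = 14908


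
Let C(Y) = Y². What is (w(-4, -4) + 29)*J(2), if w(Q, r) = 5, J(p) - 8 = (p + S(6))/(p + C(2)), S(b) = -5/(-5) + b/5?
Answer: 1479/5 ≈ 295.80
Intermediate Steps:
S(b) = 1 + b/5 (S(b) = -5*(-⅕) + b*(⅕) = 1 + b/5)
J(p) = 8 + (11/5 + p)/(4 + p) (J(p) = 8 + (p + (1 + (⅕)*6))/(p + 2²) = 8 + (p + (1 + 6/5))/(p + 4) = 8 + (p + 11/5)/(4 + p) = 8 + (11/5 + p)/(4 + p))
(w(-4, -4) + 29)*J(2) = (5 + 29)*(9*(19 + 5*2)/(5*(4 + 2))) = 34*((9/5)*(19 + 10)/6) = 34*((9/5)*(⅙)*29) = 34*(87/10) = 1479/5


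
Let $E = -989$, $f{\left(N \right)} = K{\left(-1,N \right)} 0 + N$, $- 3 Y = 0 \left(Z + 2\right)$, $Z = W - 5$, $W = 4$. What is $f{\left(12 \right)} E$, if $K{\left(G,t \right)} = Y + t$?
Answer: $-11868$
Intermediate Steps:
$Z = -1$ ($Z = 4 - 5 = -1$)
$Y = 0$ ($Y = - \frac{0 \left(-1 + 2\right)}{3} = - \frac{0 \cdot 1}{3} = \left(- \frac{1}{3}\right) 0 = 0$)
$K{\left(G,t \right)} = t$ ($K{\left(G,t \right)} = 0 + t = t$)
$f{\left(N \right)} = N$ ($f{\left(N \right)} = N 0 + N = 0 + N = N$)
$f{\left(12 \right)} E = 12 \left(-989\right) = -11868$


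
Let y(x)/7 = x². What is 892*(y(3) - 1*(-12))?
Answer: 66900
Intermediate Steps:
y(x) = 7*x²
892*(y(3) - 1*(-12)) = 892*(7*3² - 1*(-12)) = 892*(7*9 + 12) = 892*(63 + 12) = 892*75 = 66900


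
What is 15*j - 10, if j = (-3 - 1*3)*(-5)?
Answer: 440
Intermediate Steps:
j = 30 (j = (-3 - 3)*(-5) = -6*(-5) = 30)
15*j - 10 = 15*30 - 10 = 450 - 10 = 440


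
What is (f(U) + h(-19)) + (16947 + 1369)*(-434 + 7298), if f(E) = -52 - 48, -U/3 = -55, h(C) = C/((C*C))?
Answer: 2388697555/19 ≈ 1.2572e+8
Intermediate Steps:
h(C) = 1/C (h(C) = C/(C**2) = C/C**2 = 1/C)
U = 165 (U = -3*(-55) = 165)
f(E) = -100
(f(U) + h(-19)) + (16947 + 1369)*(-434 + 7298) = (-100 + 1/(-19)) + (16947 + 1369)*(-434 + 7298) = (-100 - 1/19) + 18316*6864 = -1901/19 + 125721024 = 2388697555/19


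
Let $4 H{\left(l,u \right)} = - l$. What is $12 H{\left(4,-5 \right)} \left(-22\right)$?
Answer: $264$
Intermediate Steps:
$H{\left(l,u \right)} = - \frac{l}{4}$ ($H{\left(l,u \right)} = \frac{\left(-1\right) l}{4} = - \frac{l}{4}$)
$12 H{\left(4,-5 \right)} \left(-22\right) = 12 \left(\left(- \frac{1}{4}\right) 4\right) \left(-22\right) = 12 \left(-1\right) \left(-22\right) = \left(-12\right) \left(-22\right) = 264$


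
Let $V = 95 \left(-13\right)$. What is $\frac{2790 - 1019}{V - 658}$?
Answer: $- \frac{1771}{1893} \approx -0.93555$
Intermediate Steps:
$V = -1235$
$\frac{2790 - 1019}{V - 658} = \frac{2790 - 1019}{-1235 - 658} = \frac{1771}{-1893} = 1771 \left(- \frac{1}{1893}\right) = - \frac{1771}{1893}$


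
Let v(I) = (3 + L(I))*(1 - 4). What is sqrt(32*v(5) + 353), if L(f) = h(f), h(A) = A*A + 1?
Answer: I*sqrt(2431) ≈ 49.305*I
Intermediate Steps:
h(A) = 1 + A**2 (h(A) = A**2 + 1 = 1 + A**2)
L(f) = 1 + f**2
v(I) = -12 - 3*I**2 (v(I) = (3 + (1 + I**2))*(1 - 4) = (4 + I**2)*(-3) = -12 - 3*I**2)
sqrt(32*v(5) + 353) = sqrt(32*(-12 - 3*5**2) + 353) = sqrt(32*(-12 - 3*25) + 353) = sqrt(32*(-12 - 75) + 353) = sqrt(32*(-87) + 353) = sqrt(-2784 + 353) = sqrt(-2431) = I*sqrt(2431)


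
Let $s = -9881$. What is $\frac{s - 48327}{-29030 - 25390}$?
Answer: $\frac{14552}{13605} \approx 1.0696$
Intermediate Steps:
$\frac{s - 48327}{-29030 - 25390} = \frac{-9881 - 48327}{-29030 - 25390} = - \frac{58208}{-54420} = \left(-58208\right) \left(- \frac{1}{54420}\right) = \frac{14552}{13605}$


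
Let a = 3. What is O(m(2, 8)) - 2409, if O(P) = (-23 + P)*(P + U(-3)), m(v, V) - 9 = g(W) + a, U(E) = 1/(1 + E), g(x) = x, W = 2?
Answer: -5061/2 ≈ -2530.5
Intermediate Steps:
m(v, V) = 14 (m(v, V) = 9 + (2 + 3) = 9 + 5 = 14)
O(P) = (-23 + P)*(-½ + P) (O(P) = (-23 + P)*(P + 1/(1 - 3)) = (-23 + P)*(P + 1/(-2)) = (-23 + P)*(P - ½) = (-23 + P)*(-½ + P))
O(m(2, 8)) - 2409 = (23/2 + 14² - 47/2*14) - 2409 = (23/2 + 196 - 329) - 2409 = -243/2 - 2409 = -5061/2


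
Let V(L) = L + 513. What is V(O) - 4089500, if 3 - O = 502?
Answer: -4089486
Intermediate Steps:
O = -499 (O = 3 - 1*502 = 3 - 502 = -499)
V(L) = 513 + L
V(O) - 4089500 = (513 - 499) - 4089500 = 14 - 4089500 = -4089486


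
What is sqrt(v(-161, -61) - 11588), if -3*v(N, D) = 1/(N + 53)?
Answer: I*sqrt(3754511)/18 ≈ 107.65*I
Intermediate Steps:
v(N, D) = -1/(3*(53 + N)) (v(N, D) = -1/(3*(N + 53)) = -1/(3*(53 + N)))
sqrt(v(-161, -61) - 11588) = sqrt(-1/(159 + 3*(-161)) - 11588) = sqrt(-1/(159 - 483) - 11588) = sqrt(-1/(-324) - 11588) = sqrt(-1*(-1/324) - 11588) = sqrt(1/324 - 11588) = sqrt(-3754511/324) = I*sqrt(3754511)/18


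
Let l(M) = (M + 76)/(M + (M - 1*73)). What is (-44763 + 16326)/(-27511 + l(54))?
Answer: 199059/192551 ≈ 1.0338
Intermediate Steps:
l(M) = (76 + M)/(-73 + 2*M) (l(M) = (76 + M)/(M + (M - 73)) = (76 + M)/(M + (-73 + M)) = (76 + M)/(-73 + 2*M))
(-44763 + 16326)/(-27511 + l(54)) = (-44763 + 16326)/(-27511 + (76 + 54)/(-73 + 2*54)) = -28437/(-27511 + 130/(-73 + 108)) = -28437/(-27511 + 130/35) = -28437/(-27511 + (1/35)*130) = -28437/(-27511 + 26/7) = -28437/(-192551/7) = -28437*(-7/192551) = 199059/192551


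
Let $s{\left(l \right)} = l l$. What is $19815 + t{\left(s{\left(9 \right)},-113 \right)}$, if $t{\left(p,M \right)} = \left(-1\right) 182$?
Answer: $19633$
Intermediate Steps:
$s{\left(l \right)} = l^{2}$
$t{\left(p,M \right)} = -182$
$19815 + t{\left(s{\left(9 \right)},-113 \right)} = 19815 - 182 = 19633$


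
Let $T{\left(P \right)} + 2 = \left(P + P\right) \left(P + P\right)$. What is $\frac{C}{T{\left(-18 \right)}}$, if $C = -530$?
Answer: $- \frac{265}{647} \approx -0.40958$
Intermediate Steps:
$T{\left(P \right)} = -2 + 4 P^{2}$ ($T{\left(P \right)} = -2 + \left(P + P\right) \left(P + P\right) = -2 + 2 P 2 P = -2 + 4 P^{2}$)
$\frac{C}{T{\left(-18 \right)}} = - \frac{530}{-2 + 4 \left(-18\right)^{2}} = - \frac{530}{-2 + 4 \cdot 324} = - \frac{530}{-2 + 1296} = - \frac{530}{1294} = \left(-530\right) \frac{1}{1294} = - \frac{265}{647}$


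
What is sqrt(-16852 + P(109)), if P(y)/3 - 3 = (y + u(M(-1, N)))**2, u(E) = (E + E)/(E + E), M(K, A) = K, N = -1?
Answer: sqrt(19457) ≈ 139.49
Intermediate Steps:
u(E) = 1 (u(E) = (2*E)/((2*E)) = (2*E)*(1/(2*E)) = 1)
P(y) = 9 + 3*(1 + y)**2 (P(y) = 9 + 3*(y + 1)**2 = 9 + 3*(1 + y)**2)
sqrt(-16852 + P(109)) = sqrt(-16852 + (9 + 3*(1 + 109)**2)) = sqrt(-16852 + (9 + 3*110**2)) = sqrt(-16852 + (9 + 3*12100)) = sqrt(-16852 + (9 + 36300)) = sqrt(-16852 + 36309) = sqrt(19457)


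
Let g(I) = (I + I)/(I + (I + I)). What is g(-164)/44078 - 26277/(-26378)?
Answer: 1737382787/1744034226 ≈ 0.99619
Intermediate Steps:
g(I) = ⅔ (g(I) = (2*I)/(I + 2*I) = (2*I)/((3*I)) = (2*I)*(1/(3*I)) = ⅔)
g(-164)/44078 - 26277/(-26378) = (⅔)/44078 - 26277/(-26378) = (⅔)*(1/44078) - 26277*(-1/26378) = 1/66117 + 26277/26378 = 1737382787/1744034226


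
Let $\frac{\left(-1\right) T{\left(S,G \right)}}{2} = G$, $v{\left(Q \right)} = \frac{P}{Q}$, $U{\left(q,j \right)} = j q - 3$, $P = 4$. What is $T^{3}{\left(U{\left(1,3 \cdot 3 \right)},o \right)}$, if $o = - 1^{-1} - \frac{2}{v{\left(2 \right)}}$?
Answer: $64$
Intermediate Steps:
$U{\left(q,j \right)} = -3 + j q$
$v{\left(Q \right)} = \frac{4}{Q}$
$o = -2$ ($o = - 1^{-1} - \frac{2}{4 \cdot \frac{1}{2}} = \left(-1\right) 1 - \frac{2}{4 \cdot \frac{1}{2}} = -1 - \frac{2}{2} = -1 - 1 = -2$)
$T{\left(S,G \right)} = - 2 G$
$T^{3}{\left(U{\left(1,3 \cdot 3 \right)},o \right)} = \left(\left(-2\right) \left(-2\right)\right)^{3} = 4^{3} = 64$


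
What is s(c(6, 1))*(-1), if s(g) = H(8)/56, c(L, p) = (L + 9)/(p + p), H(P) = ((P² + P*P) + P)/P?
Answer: -17/56 ≈ -0.30357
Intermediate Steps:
H(P) = (P + 2*P²)/P (H(P) = ((P² + P²) + P)/P = (2*P² + P)/P = (P + 2*P²)/P)
c(L, p) = (9 + L)/(2*p) (c(L, p) = (9 + L)/((2*p)) = (9 + L)*(1/(2*p)) = (9 + L)/(2*p))
s(g) = 17/56 (s(g) = (1 + 2*8)/56 = (1 + 16)*(1/56) = 17*(1/56) = 17/56)
s(c(6, 1))*(-1) = (17/56)*(-1) = -17/56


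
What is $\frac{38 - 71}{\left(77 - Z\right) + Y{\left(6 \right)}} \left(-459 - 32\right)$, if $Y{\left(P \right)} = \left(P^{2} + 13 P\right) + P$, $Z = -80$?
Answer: $\frac{16203}{277} \approx 58.495$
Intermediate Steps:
$Y{\left(P \right)} = P^{2} + 14 P$
$\frac{38 - 71}{\left(77 - Z\right) + Y{\left(6 \right)}} \left(-459 - 32\right) = \frac{38 - 71}{\left(77 - -80\right) + 6 \left(14 + 6\right)} \left(-459 - 32\right) = - \frac{33}{\left(77 + 80\right) + 6 \cdot 20} \left(-491\right) = - \frac{33}{157 + 120} \left(-491\right) = - \frac{33}{277} \left(-491\right) = \left(-33\right) \frac{1}{277} \left(-491\right) = \left(- \frac{33}{277}\right) \left(-491\right) = \frac{16203}{277}$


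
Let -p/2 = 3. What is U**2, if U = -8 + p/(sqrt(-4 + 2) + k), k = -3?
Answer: 4*(49*I + 72*sqrt(2))/(6*sqrt(2) + 7*I) ≈ 39.901 - 9.8177*I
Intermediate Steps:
p = -6 (p = -2*3 = -6)
U = -8 - 6/(-3 + I*sqrt(2)) (U = -8 - 6/(sqrt(-4 + 2) - 3) = -8 - 6/(sqrt(-2) - 3) = -8 - 6/(I*sqrt(2) - 3) = -8 - 6/(-3 + I*sqrt(2)) ≈ -6.3636 + 0.77139*I)
U**2 = (-70/11 + 6*I*sqrt(2)/11)**2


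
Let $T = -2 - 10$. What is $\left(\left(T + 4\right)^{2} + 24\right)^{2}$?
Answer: $7744$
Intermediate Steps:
$T = -12$ ($T = -2 - 10 = -12$)
$\left(\left(T + 4\right)^{2} + 24\right)^{2} = \left(\left(-12 + 4\right)^{2} + 24\right)^{2} = \left(\left(-8\right)^{2} + 24\right)^{2} = \left(64 + 24\right)^{2} = 88^{2} = 7744$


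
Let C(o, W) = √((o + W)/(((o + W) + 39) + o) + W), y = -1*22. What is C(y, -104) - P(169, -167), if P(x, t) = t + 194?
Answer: -27 + I*√1221890/109 ≈ -27.0 + 10.141*I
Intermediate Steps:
P(x, t) = 194 + t
y = -22
C(o, W) = √(W + (W + o)/(39 + W + 2*o)) (C(o, W) = √((W + o)/(((W + o) + 39) + o) + W) = √((W + o)/((39 + W + o) + o) + W) = √((W + o)/(39 + W + 2*o) + W) = √(W + (W + o)/(39 + W + 2*o)))
C(y, -104) - P(169, -167) = √((-104 - 22 - 104*(39 - 104 + 2*(-22)))/(39 - 104 + 2*(-22))) - (194 - 167) = √((-104 - 22 - 104*(39 - 104 - 44))/(39 - 104 - 44)) - 1*27 = √((-104 - 22 - 104*(-109))/(-109)) - 27 = √(-(-104 - 22 + 11336)/109) - 27 = √(-1/109*11210) - 27 = √(-11210/109) - 27 = I*√1221890/109 - 27 = -27 + I*√1221890/109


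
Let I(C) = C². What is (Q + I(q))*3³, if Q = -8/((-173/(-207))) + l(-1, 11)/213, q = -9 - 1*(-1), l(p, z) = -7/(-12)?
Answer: 72205521/49132 ≈ 1469.6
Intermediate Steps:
l(p, z) = 7/12 (l(p, z) = -7*(-1/12) = 7/12)
q = -8 (q = -9 + 1 = -8)
Q = -4231525/442188 (Q = -8/((-173/(-207))) + (7/12)/213 = -8/((-173*(-1/207))) + (7/12)*(1/213) = -8/173/207 + 7/2556 = -8*207/173 + 7/2556 = -1656/173 + 7/2556 = -4231525/442188 ≈ -9.5695)
(Q + I(q))*3³ = (-4231525/442188 + (-8)²)*3³ = (-4231525/442188 + 64)*27 = (24068507/442188)*27 = 72205521/49132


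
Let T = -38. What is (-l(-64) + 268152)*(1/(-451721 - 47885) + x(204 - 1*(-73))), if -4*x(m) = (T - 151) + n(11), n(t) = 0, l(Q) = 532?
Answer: 3158770042325/249803 ≈ 1.2645e+7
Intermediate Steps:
x(m) = 189/4 (x(m) = -((-38 - 151) + 0)/4 = -(-189 + 0)/4 = -¼*(-189) = 189/4)
(-l(-64) + 268152)*(1/(-451721 - 47885) + x(204 - 1*(-73))) = (-1*532 + 268152)*(1/(-451721 - 47885) + 189/4) = (-532 + 268152)*(1/(-499606) + 189/4) = 267620*(-1/499606 + 189/4) = 267620*(47212765/999212) = 3158770042325/249803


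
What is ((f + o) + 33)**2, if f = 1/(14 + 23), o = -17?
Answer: 351649/1369 ≈ 256.87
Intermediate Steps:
f = 1/37 ≈ 0.027027
((f + o) + 33)**2 = ((1/37 - 17) + 33)**2 = (-628/37 + 33)**2 = (593/37)**2 = 351649/1369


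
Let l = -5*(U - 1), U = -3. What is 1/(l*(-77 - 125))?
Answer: -1/4040 ≈ -0.00024752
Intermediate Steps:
l = 20 (l = -5*(-3 - 1) = -5*(-4) = 20)
1/(l*(-77 - 125)) = 1/(20*(-77 - 125)) = 1/(20*(-202)) = 1/(-4040) = -1/4040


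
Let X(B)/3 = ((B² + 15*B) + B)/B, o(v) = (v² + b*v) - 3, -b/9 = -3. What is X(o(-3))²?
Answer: 31329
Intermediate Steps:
b = 27 (b = -9*(-3) = 27)
o(v) = -3 + v² + 27*v (o(v) = (v² + 27*v) - 3 = -3 + v² + 27*v)
X(B) = 3*(B² + 16*B)/B (X(B) = 3*(((B² + 15*B) + B)/B) = 3*((B² + 16*B)/B) = 3*(B² + 16*B)/B)
X(o(-3))² = (48 + 3*(-3 + (-3)² + 27*(-3)))² = (48 + 3*(-3 + 9 - 81))² = (48 + 3*(-75))² = (48 - 225)² = (-177)² = 31329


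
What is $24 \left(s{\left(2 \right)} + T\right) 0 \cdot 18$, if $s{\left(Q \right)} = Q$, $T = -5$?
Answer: $0$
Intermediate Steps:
$24 \left(s{\left(2 \right)} + T\right) 0 \cdot 18 = 24 \left(2 - 5\right) 0 \cdot 18 = 24 \left(\left(-3\right) 0\right) 18 = 24 \cdot 0 \cdot 18 = 0 \cdot 18 = 0$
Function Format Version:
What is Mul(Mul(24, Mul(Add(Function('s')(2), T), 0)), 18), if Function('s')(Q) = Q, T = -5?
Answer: 0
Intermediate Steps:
Mul(Mul(24, Mul(Add(Function('s')(2), T), 0)), 18) = Mul(Mul(24, Mul(Add(2, -5), 0)), 18) = Mul(Mul(24, Mul(-3, 0)), 18) = Mul(Mul(24, 0), 18) = Mul(0, 18) = 0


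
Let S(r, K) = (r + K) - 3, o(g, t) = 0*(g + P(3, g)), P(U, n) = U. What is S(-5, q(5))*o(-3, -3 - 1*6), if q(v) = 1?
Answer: 0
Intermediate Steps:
o(g, t) = 0 (o(g, t) = 0*(g + 3) = 0*(3 + g) = 0)
S(r, K) = -3 + K + r (S(r, K) = (K + r) - 3 = -3 + K + r)
S(-5, q(5))*o(-3, -3 - 1*6) = (-3 + 1 - 5)*0 = -7*0 = 0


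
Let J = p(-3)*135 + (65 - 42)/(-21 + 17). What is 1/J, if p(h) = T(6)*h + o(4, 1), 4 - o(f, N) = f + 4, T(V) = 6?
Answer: -4/11903 ≈ -0.00033605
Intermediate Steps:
o(f, N) = -f (o(f, N) = 4 - (f + 4) = 4 - (4 + f) = 4 + (-4 - f) = -f)
p(h) = -4 + 6*h (p(h) = 6*h - 1*4 = 6*h - 4 = -4 + 6*h)
J = -11903/4 (J = (-4 + 6*(-3))*135 + (65 - 42)/(-21 + 17) = (-4 - 18)*135 + 23/(-4) = -22*135 + 23*(-¼) = -2970 - 23/4 = -11903/4 ≈ -2975.8)
1/J = 1/(-11903/4) = -4/11903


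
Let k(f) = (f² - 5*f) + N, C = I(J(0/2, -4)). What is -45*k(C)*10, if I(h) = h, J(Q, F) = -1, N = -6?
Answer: 0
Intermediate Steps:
C = -1
k(f) = -6 + f² - 5*f (k(f) = (f² - 5*f) - 6 = -6 + f² - 5*f)
-45*k(C)*10 = -45*(-6 + (-1)² - 5*(-1))*10 = -45*(-6 + 1 + 5)*10 = -45*0*10 = 0*10 = 0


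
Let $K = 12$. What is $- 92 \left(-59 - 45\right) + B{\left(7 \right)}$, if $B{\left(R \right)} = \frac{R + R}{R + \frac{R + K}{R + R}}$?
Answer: $\frac{1119652}{117} \approx 9569.7$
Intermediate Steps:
$B{\left(R \right)} = \frac{2 R}{R + \frac{12 + R}{2 R}}$ ($B{\left(R \right)} = \frac{R + R}{R + \frac{R + 12}{R + R}} = \frac{2 R}{R + \frac{12 + R}{2 R}}$)
$- 92 \left(-59 - 45\right) + B{\left(7 \right)} = - 92 \left(-59 - 45\right) + \frac{4 \cdot 7^{2}}{12 + 7 + 2 \cdot 7^{2}} = \left(-92\right) \left(-104\right) + 4 \cdot 49 \frac{1}{12 + 7 + 2 \cdot 49} = 9568 + 4 \cdot 49 \frac{1}{12 + 7 + 98} = 9568 + 4 \cdot 49 \cdot \frac{1}{117} = 9568 + \frac{196}{117} = \frac{1119652}{117}$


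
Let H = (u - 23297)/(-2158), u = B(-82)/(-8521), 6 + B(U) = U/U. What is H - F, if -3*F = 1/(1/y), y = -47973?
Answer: -146924539703/9194159 ≈ -15980.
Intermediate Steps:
B(U) = -5 (B(U) = -6 + U/U = -6 + 1 = -5)
u = 5/8521 (u = -5/(-8521) = -5*(-1/8521) = 5/8521 ≈ 0.00058679)
H = 99256866/9194159 (H = (5/8521 - 23297)/(-2158) = -198513732/8521*(-1/2158) = 99256866/9194159 ≈ 10.796)
F = 15991 (F = -1/(3*(1/(-47973))) = -1/(3*(-1/47973)) = -1/3*(-47973) = 15991)
H - F = 99256866/9194159 - 1*15991 = 99256866/9194159 - 15991 = -146924539703/9194159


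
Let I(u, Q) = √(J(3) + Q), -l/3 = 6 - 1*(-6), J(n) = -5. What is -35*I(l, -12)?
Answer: -35*I*√17 ≈ -144.31*I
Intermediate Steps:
l = -36 (l = -3*(6 - 1*(-6)) = -3*(6 + 6) = -3*12 = -36)
I(u, Q) = √(-5 + Q)
-35*I(l, -12) = -35*√(-5 - 12) = -35*I*√17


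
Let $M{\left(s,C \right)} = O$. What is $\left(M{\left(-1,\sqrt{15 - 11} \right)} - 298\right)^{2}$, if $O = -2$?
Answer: $90000$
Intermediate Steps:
$M{\left(s,C \right)} = -2$
$\left(M{\left(-1,\sqrt{15 - 11} \right)} - 298\right)^{2} = \left(-2 - 298\right)^{2} = \left(-300\right)^{2} = 90000$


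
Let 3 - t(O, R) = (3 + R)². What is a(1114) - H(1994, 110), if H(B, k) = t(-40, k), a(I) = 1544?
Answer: 14310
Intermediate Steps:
t(O, R) = 3 - (3 + R)²
H(B, k) = 3 - (3 + k)²
a(1114) - H(1994, 110) = 1544 - (3 - (3 + 110)²) = 1544 - (3 - 1*113²) = 1544 - (3 - 1*12769) = 1544 - (3 - 12769) = 1544 - 1*(-12766) = 1544 + 12766 = 14310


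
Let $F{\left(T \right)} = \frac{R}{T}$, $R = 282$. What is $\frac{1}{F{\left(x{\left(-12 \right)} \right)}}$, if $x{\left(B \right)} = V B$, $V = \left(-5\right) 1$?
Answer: $\frac{10}{47} \approx 0.21277$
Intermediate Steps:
$V = -5$
$x{\left(B \right)} = - 5 B$
$F{\left(T \right)} = \frac{282}{T}$
$\frac{1}{F{\left(x{\left(-12 \right)} \right)}} = \frac{1}{282 \frac{1}{\left(-5\right) \left(-12\right)}} = \frac{1}{282 \cdot \frac{1}{60}} = \frac{1}{\frac{47}{10}} = \frac{10}{47}$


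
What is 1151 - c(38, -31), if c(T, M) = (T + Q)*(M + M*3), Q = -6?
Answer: 5119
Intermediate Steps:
c(T, M) = 4*M*(-6 + T) (c(T, M) = (T - 6)*(M + M*3) = (-6 + T)*(M + 3*M) = (-6 + T)*(4*M) = 4*M*(-6 + T))
1151 - c(38, -31) = 1151 - 4*(-31)*(-6 + 38) = 1151 - 4*(-31)*32 = 1151 - 1*(-3968) = 1151 + 3968 = 5119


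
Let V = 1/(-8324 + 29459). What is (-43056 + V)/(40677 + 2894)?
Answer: -909988559/920873085 ≈ -0.98818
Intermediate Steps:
V = 1/21135 ≈ 4.7315e-5
(-43056 + V)/(40677 + 2894) = (-43056 + 1/21135)/(40677 + 2894) = -909988559/21135/43571 = -909988559/21135*1/43571 = -909988559/920873085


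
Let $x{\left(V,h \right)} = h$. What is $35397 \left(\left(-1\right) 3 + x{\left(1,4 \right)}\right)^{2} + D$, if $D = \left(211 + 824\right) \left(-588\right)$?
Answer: $-573183$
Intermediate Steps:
$D = -608580$ ($D = 1035 \left(-588\right) = -608580$)
$35397 \left(\left(-1\right) 3 + x{\left(1,4 \right)}\right)^{2} + D = 35397 \left(\left(-1\right) 3 + 4\right)^{2} - 608580 = 35397 \left(-3 + 4\right)^{2} - 608580 = 35397 \cdot 1^{2} - 608580 = 35397 \cdot 1 - 608580 = 35397 - 608580 = -573183$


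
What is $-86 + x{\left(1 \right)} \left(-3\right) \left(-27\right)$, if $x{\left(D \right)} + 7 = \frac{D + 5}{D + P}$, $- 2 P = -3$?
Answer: $- \frac{2293}{5} \approx -458.6$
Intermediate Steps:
$P = \frac{3}{2}$ ($P = \left(- \frac{1}{2}\right) \left(-3\right) = \frac{3}{2} \approx 1.5$)
$x{\left(D \right)} = -7 + \frac{5 + D}{\frac{3}{2} + D}$ ($x{\left(D \right)} = -7 + \frac{D + 5}{D + \frac{3}{2}} = -7 + \frac{5 + D}{\frac{3}{2} + D}$)
$-86 + x{\left(1 \right)} \left(-3\right) \left(-27\right) = -86 + \frac{-11 - 12}{3 + 2 \cdot 1} \left(-3\right) \left(-27\right) = -86 + \frac{-11 - 12}{3 + 2} \left(-3\right) \left(-27\right) = -86 + \frac{1}{5} \left(-23\right) \left(-3\right) \left(-27\right) = -86 + \left(- \frac{23}{5}\right) \left(-3\right) \left(-27\right) = -86 + \frac{69}{5} \left(-27\right) = -86 - \frac{1863}{5} = - \frac{2293}{5}$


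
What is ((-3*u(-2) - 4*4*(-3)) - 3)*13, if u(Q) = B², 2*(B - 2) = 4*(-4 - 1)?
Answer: -1911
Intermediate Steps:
B = -8 (B = 2 + (4*(-4 - 1))/2 = 2 + (4*(-5))/2 = 2 + (½)*(-20) = 2 - 10 = -8)
u(Q) = 64 (u(Q) = (-8)² = 64)
((-3*u(-2) - 4*4*(-3)) - 3)*13 = ((-3*64 - 4*4*(-3)) - 3)*13 = ((-192 - 16*(-3)) - 3)*13 = ((-192 + 48) - 3)*13 = (-144 - 3)*13 = -147*13 = -1911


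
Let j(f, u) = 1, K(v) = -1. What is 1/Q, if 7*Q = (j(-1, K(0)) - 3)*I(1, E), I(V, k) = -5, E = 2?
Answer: 7/10 ≈ 0.70000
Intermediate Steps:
Q = 10/7 (Q = ((1 - 3)*(-5))/7 = (-2*(-5))/7 = (⅐)*10 = 10/7 ≈ 1.4286)
1/Q = 1/(10/7) = 7/10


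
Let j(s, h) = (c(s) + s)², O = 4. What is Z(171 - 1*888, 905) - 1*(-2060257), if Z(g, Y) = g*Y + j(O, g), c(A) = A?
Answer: 1411436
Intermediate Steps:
j(s, h) = 4*s² (j(s, h) = (s + s)² = (2*s)² = 4*s²)
Z(g, Y) = 64 + Y*g (Z(g, Y) = g*Y + 4*4² = Y*g + 4*16 = Y*g + 64 = 64 + Y*g)
Z(171 - 1*888, 905) - 1*(-2060257) = (64 + 905*(171 - 1*888)) - 1*(-2060257) = (64 + 905*(171 - 888)) + 2060257 = (64 + 905*(-717)) + 2060257 = (64 - 648885) + 2060257 = -648821 + 2060257 = 1411436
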